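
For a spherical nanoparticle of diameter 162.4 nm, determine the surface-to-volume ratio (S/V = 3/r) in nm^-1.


Radius r = 162.4/2 = 81.2 nm
S/V = 3 / r = 3 / 81.2
S/V = 0.0369 nm^-1

0.0369


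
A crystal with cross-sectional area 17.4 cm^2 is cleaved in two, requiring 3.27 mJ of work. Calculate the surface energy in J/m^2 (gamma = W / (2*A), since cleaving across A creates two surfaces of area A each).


Convert: A = 17.4 cm^2 = 0.00174 m^2, W = 3.27 mJ = 0.00327 J
Cleaving exposes two faces of area A, so total new surface = 2*A and gamma = W / (2*A)
gamma = 0.00327 / (2 * 0.00174)
gamma = 0.94 J/m^2

0.94


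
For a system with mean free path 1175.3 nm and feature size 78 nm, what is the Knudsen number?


Knudsen number Kn = lambda / L
Kn = 1175.3 / 78
Kn = 15.0679

15.0679


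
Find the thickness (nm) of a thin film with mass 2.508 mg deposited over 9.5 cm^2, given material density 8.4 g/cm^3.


Convert: m = 2.508 mg = 2.5080e-06 kg, A = 9.5 cm^2 = 9.5000e-04 m^2, rho = 8.4 g/cm^3 = 8400 kg/m^3
t = m / (A * rho)
t = 2.5080e-06 / (9.5000e-04 * 8400)
t = 3.1429e-07 m = 314.3 nm

314.3


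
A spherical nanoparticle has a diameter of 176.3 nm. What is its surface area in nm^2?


Radius r = 176.3/2 = 88.15 nm
Surface area SA = 4 * pi * r^2
SA = 4 * pi * (88.15)^2
SA = 97646.01 nm^2

97646.01


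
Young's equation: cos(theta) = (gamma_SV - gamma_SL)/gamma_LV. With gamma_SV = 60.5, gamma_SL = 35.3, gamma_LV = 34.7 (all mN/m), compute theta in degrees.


cos(theta) = (gamma_SV - gamma_SL) / gamma_LV
cos(theta) = (60.5 - 35.3) / 34.7
cos(theta) = 0.726225
theta = arccos(0.726225) = 43.43 degrees

43.43


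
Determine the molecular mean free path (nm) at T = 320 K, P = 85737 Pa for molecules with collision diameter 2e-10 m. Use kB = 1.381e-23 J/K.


Mean free path: lambda = kB*T / (sqrt(2) * pi * d^2 * P)
lambda = 1.381e-23 * 320 / (sqrt(2) * pi * (2e-10)^2 * 85737)
lambda = 2.90035e-07 m
lambda = 290.04 nm

290.04


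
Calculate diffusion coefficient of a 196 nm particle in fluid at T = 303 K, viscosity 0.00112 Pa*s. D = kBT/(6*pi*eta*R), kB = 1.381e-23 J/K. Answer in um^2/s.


Radius R = 196/2 = 98 nm = 9.8e-08 m
D = kB*T / (6*pi*eta*R)
D = 1.381e-23 * 303 / (6 * pi * 0.00112 * 9.8e-08)
D = 2.02251e-12 m^2/s = 2.023 um^2/s

2.023


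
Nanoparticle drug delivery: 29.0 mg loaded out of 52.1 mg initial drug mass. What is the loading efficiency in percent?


Drug loading efficiency = (drug loaded / drug initial) * 100
DLE = 29.0 / 52.1 * 100
DLE = 0.5566 * 100
DLE = 55.66%

55.66


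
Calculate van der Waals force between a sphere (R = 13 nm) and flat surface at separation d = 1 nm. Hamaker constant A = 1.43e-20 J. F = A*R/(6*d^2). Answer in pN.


Convert to SI: R = 13 nm = 1.3e-08 m, d = 1 nm = 1e-09 m
F = A * R / (6 * d^2)
F = 1.43e-20 * 1.3e-08 / (6 * (1e-09)^2)
F = 3.09833e-11 N = 30.983 pN

30.983


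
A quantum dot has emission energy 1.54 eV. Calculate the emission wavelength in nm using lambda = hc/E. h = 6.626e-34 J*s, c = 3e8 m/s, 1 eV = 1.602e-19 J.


Convert energy: E = 1.54 eV = 1.54 * 1.602e-19 = 2.46708e-19 J
lambda = h*c / E = 6.626e-34 * 3e8 / 2.46708e-19
lambda = 8.0573e-07 m = 805.7 nm

805.7


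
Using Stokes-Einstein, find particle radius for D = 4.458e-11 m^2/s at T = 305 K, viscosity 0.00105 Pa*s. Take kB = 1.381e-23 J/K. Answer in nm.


Stokes-Einstein: R = kB*T / (6*pi*eta*D)
R = 1.381e-23 * 305 / (6 * pi * 0.00105 * 4.458e-11)
R = 4.77379e-09 m = 4.77 nm

4.77


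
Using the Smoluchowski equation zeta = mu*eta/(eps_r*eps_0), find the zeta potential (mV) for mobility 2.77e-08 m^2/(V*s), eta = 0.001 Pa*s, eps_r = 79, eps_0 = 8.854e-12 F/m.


Smoluchowski equation: zeta = mu * eta / (eps_r * eps_0)
zeta = 2.77e-08 * 0.001 / (79 * 8.854e-12)
zeta = 0.039602 V = 39.6 mV

39.6


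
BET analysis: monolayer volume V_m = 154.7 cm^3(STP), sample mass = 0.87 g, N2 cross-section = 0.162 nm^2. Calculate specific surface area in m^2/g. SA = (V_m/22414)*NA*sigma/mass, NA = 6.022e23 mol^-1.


Number of moles in monolayer = V_m / 22414 = 154.7 / 22414 = 0.00690194
Number of molecules = moles * NA = 0.00690194 * 6.022e23
SA = molecules * sigma / mass
SA = (154.7 / 22414) * 6.022e23 * 0.162e-18 / 0.87
SA = 773.9 m^2/g

773.9


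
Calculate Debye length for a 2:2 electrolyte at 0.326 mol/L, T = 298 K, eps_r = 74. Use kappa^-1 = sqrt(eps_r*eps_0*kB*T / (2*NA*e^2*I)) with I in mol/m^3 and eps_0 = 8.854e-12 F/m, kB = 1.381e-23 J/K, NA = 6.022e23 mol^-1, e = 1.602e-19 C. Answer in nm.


Ionic strength I = 0.326 * 2^2 * 1000 = 1304 mol/m^3
kappa^-1 = sqrt(74 * 8.854e-12 * 1.381e-23 * 298 / (2 * 6.022e23 * (1.602e-19)^2 * 1304))
kappa^-1 = 0.259 nm

0.259


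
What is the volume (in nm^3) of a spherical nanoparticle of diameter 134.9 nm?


Radius r = 134.9/2 = 67.45 nm
Volume V = (4/3) * pi * r^3
V = (4/3) * pi * (67.45)^3
V = 1285388.68 nm^3

1285388.68


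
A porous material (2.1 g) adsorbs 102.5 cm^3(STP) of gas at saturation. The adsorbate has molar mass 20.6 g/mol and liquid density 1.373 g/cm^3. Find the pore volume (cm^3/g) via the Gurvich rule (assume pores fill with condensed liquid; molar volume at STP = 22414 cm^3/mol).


Moles adsorbed n = V_ads / 22414 = 102.5 / 22414 = 4.573035e-03 mol
Liquid volume V_liq = n * M / rho_liq = 4.573035e-03 * 20.6 / 1.373 = 0.06861 cm^3
Specific pore volume V_pore = V_liq / m_sample = 0.06861 / 2.1
V_pore = 0.0327 cm^3/g

0.0327


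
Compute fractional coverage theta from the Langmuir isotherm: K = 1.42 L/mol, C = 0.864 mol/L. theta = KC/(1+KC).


Langmuir isotherm: theta = K*C / (1 + K*C)
K*C = 1.42 * 0.864 = 1.22688
theta = 1.22688 / (1 + 1.22688) = 1.22688 / 2.22688
theta = 0.5509

0.5509


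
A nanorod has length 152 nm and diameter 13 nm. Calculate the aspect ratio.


Aspect ratio AR = length / diameter
AR = 152 / 13
AR = 11.69

11.69


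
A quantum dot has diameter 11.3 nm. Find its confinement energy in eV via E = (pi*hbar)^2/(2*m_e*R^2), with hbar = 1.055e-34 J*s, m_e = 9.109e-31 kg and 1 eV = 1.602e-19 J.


Radius R = 11.3/2 = 5.65 nm = 5.65e-09 m
E = (pi * 1.055e-34)^2 / (2 * 9.109e-31 * (5.65e-09)^2)
E(J) = 1.88889e-21
E = E(J) / 1.602e-19 = 0.0118 eV

0.0118


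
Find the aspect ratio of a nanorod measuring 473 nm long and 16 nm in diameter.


Aspect ratio AR = length / diameter
AR = 473 / 16
AR = 29.56

29.56


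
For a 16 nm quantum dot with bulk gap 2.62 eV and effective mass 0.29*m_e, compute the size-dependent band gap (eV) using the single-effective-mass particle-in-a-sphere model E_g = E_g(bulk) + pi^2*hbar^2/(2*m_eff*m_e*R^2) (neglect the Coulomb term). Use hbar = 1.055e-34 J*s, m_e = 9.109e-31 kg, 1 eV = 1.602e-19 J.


Radius R = 16/2 nm = 8e-09 m
Confinement energy dE = pi^2 * hbar^2 / (2 * m_eff * m_e * R^2)
dE = pi^2 * (1.055e-34)^2 / (2 * 0.29 * 9.109e-31 * (8e-09)^2) J, divided by 1.602e-19 J/eV
dE = 0.0203 eV
Total band gap = E_g(bulk) + dE = 2.62 + 0.0203 = 2.6403 eV

2.6403


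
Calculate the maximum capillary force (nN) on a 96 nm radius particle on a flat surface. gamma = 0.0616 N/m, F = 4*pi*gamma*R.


Convert radius: R = 96 nm = 9.6e-08 m
F = 4 * pi * gamma * R
F = 4 * pi * 0.0616 * 9.6e-08
F = 7.43125e-08 N = 74.3125 nN

74.3125


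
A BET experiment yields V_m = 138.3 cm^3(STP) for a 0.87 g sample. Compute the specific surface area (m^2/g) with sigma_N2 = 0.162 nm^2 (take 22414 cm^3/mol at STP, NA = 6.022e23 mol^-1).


Number of moles in monolayer = V_m / 22414 = 138.3 / 22414 = 0.00617025
Number of molecules = moles * NA = 0.00617025 * 6.022e23
SA = molecules * sigma / mass
SA = (138.3 / 22414) * 6.022e23 * 0.162e-18 / 0.87
SA = 691.9 m^2/g

691.9


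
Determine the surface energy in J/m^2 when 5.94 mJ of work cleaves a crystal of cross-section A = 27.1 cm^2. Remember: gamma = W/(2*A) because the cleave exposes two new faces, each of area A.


Convert: A = 27.1 cm^2 = 0.00271 m^2, W = 5.94 mJ = 0.00594 J
Cleaving exposes two faces of area A, so total new surface = 2*A and gamma = W / (2*A)
gamma = 0.00594 / (2 * 0.00271)
gamma = 1.096 J/m^2

1.096


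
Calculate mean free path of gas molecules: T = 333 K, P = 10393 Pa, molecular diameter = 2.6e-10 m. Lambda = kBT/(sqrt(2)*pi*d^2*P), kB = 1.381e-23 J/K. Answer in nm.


Mean free path: lambda = kB*T / (sqrt(2) * pi * d^2 * P)
lambda = 1.381e-23 * 333 / (sqrt(2) * pi * (2.6e-10)^2 * 10393)
lambda = 1.47328e-06 m
lambda = 1473.28 nm

1473.28


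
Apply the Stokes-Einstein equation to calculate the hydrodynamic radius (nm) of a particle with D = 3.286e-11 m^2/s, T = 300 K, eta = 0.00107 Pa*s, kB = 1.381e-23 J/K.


Stokes-Einstein: R = kB*T / (6*pi*eta*D)
R = 1.381e-23 * 300 / (6 * pi * 0.00107 * 3.286e-11)
R = 6.25119e-09 m = 6.25 nm

6.25


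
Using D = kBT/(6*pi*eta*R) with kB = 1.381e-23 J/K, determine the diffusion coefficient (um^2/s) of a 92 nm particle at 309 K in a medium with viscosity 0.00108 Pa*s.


Radius R = 92/2 = 46 nm = 4.6e-08 m
D = kB*T / (6*pi*eta*R)
D = 1.381e-23 * 309 / (6 * pi * 0.00108 * 4.6e-08)
D = 4.5569e-12 m^2/s = 4.557 um^2/s

4.557


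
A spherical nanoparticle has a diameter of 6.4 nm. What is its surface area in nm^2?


Radius r = 6.4/2 = 3.2 nm
Surface area SA = 4 * pi * r^2
SA = 4 * pi * (3.2)^2
SA = 128.68 nm^2

128.68


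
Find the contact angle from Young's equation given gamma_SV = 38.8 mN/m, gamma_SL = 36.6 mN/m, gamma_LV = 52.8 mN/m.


cos(theta) = (gamma_SV - gamma_SL) / gamma_LV
cos(theta) = (38.8 - 36.6) / 52.8
cos(theta) = 0.041667
theta = arccos(0.041667) = 87.61 degrees

87.61


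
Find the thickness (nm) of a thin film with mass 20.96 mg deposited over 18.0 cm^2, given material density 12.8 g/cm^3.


Convert: m = 20.96 mg = 2.0960e-05 kg, A = 18.0 cm^2 = 1.8000e-03 m^2, rho = 12.8 g/cm^3 = 12800 kg/m^3
t = m / (A * rho)
t = 2.0960e-05 / (1.8000e-03 * 12800)
t = 9.0972e-07 m = 909.7 nm

909.7


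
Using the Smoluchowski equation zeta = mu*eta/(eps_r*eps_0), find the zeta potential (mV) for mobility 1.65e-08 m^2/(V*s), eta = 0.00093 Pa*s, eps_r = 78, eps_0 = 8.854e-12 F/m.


Smoluchowski equation: zeta = mu * eta / (eps_r * eps_0)
zeta = 1.65e-08 * 0.00093 / (78 * 8.854e-12)
zeta = 0.022219 V = 22.22 mV

22.22


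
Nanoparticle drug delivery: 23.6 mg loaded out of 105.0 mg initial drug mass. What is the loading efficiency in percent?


Drug loading efficiency = (drug loaded / drug initial) * 100
DLE = 23.6 / 105.0 * 100
DLE = 0.2248 * 100
DLE = 22.48%

22.48


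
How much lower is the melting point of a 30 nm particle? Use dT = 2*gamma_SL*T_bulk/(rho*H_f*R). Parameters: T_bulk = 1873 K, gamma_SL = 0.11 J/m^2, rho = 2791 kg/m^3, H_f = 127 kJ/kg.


Radius R = 30/2 = 15 nm = 1.5e-08 m
Convert H_f = 127 kJ/kg = 127000 J/kg
dT = 2 * gamma_SL * T_bulk / (rho * H_f * R)
dT = 2 * 0.11 * 1873 / (2791 * 127000 * 1.5e-08)
dT = 77.5 K

77.5


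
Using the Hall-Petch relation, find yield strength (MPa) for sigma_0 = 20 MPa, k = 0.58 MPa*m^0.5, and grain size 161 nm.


d = 161 nm = 1.61e-07 m
sqrt(d) = 0.0004012481
Hall-Petch contribution = k / sqrt(d) = 0.58 / 0.0004012481 = 1445.5 MPa
sigma = sigma_0 + k/sqrt(d) = 20 + 1445.5 = 1465.5 MPa

1465.5


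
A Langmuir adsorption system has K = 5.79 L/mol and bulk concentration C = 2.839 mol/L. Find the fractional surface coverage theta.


Langmuir isotherm: theta = K*C / (1 + K*C)
K*C = 5.79 * 2.839 = 16.43781
theta = 16.43781 / (1 + 16.43781) = 16.43781 / 17.43781
theta = 0.9427

0.9427


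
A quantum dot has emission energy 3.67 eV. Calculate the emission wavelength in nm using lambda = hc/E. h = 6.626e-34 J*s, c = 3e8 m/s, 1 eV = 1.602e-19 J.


Convert energy: E = 3.67 eV = 3.67 * 1.602e-19 = 5.87934e-19 J
lambda = h*c / E = 6.626e-34 * 3e8 / 5.87934e-19
lambda = 3.38099e-07 m = 338.1 nm

338.1


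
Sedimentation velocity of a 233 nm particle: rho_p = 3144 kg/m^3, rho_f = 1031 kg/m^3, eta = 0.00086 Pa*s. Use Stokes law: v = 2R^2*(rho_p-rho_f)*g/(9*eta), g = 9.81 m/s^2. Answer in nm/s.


Radius R = 233/2 nm = 1.165e-07 m
Density difference = 3144 - 1031 = 2113 kg/m^3
v = 2 * R^2 * (rho_p - rho_f) * g / (9 * eta)
v = 2 * (1.165e-07)^2 * 2113 * 9.81 / (9 * 0.00086)
v = 7.26958e-08 m/s = 72.6958 nm/s

72.6958


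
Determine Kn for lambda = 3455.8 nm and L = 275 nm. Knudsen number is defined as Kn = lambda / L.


Knudsen number Kn = lambda / L
Kn = 3455.8 / 275
Kn = 12.5665

12.5665


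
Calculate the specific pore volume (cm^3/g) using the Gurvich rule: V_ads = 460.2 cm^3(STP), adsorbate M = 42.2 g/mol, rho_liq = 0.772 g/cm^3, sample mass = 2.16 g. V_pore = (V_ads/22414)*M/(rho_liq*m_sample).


Moles adsorbed n = V_ads / 22414 = 460.2 / 22414 = 2.053181e-02 mol
Liquid volume V_liq = n * M / rho_liq = 2.053181e-02 * 42.2 / 0.772 = 1.12233 cm^3
Specific pore volume V_pore = V_liq / m_sample = 1.12233 / 2.16
V_pore = 0.5196 cm^3/g

0.5196


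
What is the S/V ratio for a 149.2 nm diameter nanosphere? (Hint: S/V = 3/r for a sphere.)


Radius r = 149.2/2 = 74.6 nm
S/V = 3 / r = 3 / 74.6
S/V = 0.0402 nm^-1

0.0402


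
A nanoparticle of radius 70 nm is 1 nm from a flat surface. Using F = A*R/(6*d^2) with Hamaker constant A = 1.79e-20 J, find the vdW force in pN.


Convert to SI: R = 70 nm = 7e-08 m, d = 1 nm = 1e-09 m
F = A * R / (6 * d^2)
F = 1.79e-20 * 7e-08 / (6 * (1e-09)^2)
F = 2.08833e-10 N = 208.833 pN

208.833


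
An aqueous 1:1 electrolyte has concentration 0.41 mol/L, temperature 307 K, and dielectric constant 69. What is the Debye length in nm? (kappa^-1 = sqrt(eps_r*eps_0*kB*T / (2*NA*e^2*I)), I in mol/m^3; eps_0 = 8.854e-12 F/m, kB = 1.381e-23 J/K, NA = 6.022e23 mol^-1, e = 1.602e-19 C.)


Ionic strength I = 0.41 * 1^2 * 1000 = 410 mol/m^3
kappa^-1 = sqrt(69 * 8.854e-12 * 1.381e-23 * 307 / (2 * 6.022e23 * (1.602e-19)^2 * 410))
kappa^-1 = 0.452 nm

0.452


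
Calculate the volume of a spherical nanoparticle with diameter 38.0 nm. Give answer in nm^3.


Radius r = 38.0/2 = 19 nm
Volume V = (4/3) * pi * r^3
V = (4/3) * pi * (19)^3
V = 28730.91 nm^3

28730.91


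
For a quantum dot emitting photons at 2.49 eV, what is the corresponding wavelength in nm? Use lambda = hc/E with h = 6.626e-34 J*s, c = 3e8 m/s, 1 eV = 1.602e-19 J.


Convert energy: E = 2.49 eV = 2.49 * 1.602e-19 = 3.98898e-19 J
lambda = h*c / E = 6.626e-34 * 3e8 / 3.98898e-19
lambda = 4.98323e-07 m = 498.3 nm

498.3


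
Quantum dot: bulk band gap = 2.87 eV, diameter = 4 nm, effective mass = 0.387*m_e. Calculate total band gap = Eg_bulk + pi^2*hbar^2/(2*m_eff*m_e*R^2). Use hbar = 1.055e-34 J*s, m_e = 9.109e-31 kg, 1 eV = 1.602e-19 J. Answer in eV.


Radius R = 4/2 nm = 2e-09 m
Confinement energy dE = pi^2 * hbar^2 / (2 * m_eff * m_e * R^2)
dE = pi^2 * (1.055e-34)^2 / (2 * 0.387 * 9.109e-31 * (2e-09)^2) J, divided by 1.602e-19 J/eV
dE = 0.2431 eV
Total band gap = E_g(bulk) + dE = 2.87 + 0.2431 = 3.1131 eV

3.1131


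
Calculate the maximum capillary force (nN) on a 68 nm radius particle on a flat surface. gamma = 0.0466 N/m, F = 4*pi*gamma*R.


Convert radius: R = 68 nm = 6.8e-08 m
F = 4 * pi * gamma * R
F = 4 * pi * 0.0466 * 6.8e-08
F = 3.98203e-08 N = 39.8203 nN

39.8203


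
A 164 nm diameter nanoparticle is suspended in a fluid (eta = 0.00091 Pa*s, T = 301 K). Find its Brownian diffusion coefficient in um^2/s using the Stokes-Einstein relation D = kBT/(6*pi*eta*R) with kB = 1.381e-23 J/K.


Radius R = 164/2 = 82 nm = 8.2e-08 m
D = kB*T / (6*pi*eta*R)
D = 1.381e-23 * 301 / (6 * pi * 0.00091 * 8.2e-08)
D = 2.95532e-12 m^2/s = 2.955 um^2/s

2.955


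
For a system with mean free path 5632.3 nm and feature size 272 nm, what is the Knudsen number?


Knudsen number Kn = lambda / L
Kn = 5632.3 / 272
Kn = 20.707

20.707


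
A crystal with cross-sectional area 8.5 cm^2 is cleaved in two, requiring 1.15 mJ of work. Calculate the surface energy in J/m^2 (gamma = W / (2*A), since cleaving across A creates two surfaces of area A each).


Convert: A = 8.5 cm^2 = 0.00085 m^2, W = 1.15 mJ = 0.00115 J
Cleaving exposes two faces of area A, so total new surface = 2*A and gamma = W / (2*A)
gamma = 0.00115 / (2 * 0.00085)
gamma = 0.676 J/m^2

0.676


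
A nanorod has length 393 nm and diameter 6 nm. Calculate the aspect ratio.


Aspect ratio AR = length / diameter
AR = 393 / 6
AR = 65.5

65.5


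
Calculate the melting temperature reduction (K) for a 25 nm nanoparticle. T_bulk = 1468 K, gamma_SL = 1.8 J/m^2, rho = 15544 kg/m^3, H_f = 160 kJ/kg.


Radius R = 25/2 = 12.5 nm = 1.25e-08 m
Convert H_f = 160 kJ/kg = 160000 J/kg
dT = 2 * gamma_SL * T_bulk / (rho * H_f * R)
dT = 2 * 1.8 * 1468 / (15544 * 160000 * 1.25e-08)
dT = 170.0 K

170.0


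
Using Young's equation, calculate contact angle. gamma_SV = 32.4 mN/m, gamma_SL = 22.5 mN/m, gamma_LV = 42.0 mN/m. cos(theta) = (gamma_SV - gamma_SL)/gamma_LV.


cos(theta) = (gamma_SV - gamma_SL) / gamma_LV
cos(theta) = (32.4 - 22.5) / 42.0
cos(theta) = 0.235714
theta = arccos(0.235714) = 76.37 degrees

76.37


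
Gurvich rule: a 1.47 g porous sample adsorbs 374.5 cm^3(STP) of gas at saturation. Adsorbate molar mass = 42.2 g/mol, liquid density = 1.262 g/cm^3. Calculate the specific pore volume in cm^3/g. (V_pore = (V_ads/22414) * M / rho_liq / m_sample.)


Moles adsorbed n = V_ads / 22414 = 374.5 / 22414 = 1.670831e-02 mol
Liquid volume V_liq = n * M / rho_liq = 1.670831e-02 * 42.2 / 1.262 = 0.55871 cm^3
Specific pore volume V_pore = V_liq / m_sample = 0.55871 / 1.47
V_pore = 0.3801 cm^3/g

0.3801


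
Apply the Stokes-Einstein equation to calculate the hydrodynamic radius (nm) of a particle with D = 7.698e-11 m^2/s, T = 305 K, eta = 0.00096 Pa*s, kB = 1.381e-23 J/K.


Stokes-Einstein: R = kB*T / (6*pi*eta*D)
R = 1.381e-23 * 305 / (6 * pi * 0.00096 * 7.698e-11)
R = 3.02373e-09 m = 3.02 nm

3.02


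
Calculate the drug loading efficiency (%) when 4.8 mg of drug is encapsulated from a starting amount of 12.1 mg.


Drug loading efficiency = (drug loaded / drug initial) * 100
DLE = 4.8 / 12.1 * 100
DLE = 0.3967 * 100
DLE = 39.67%

39.67


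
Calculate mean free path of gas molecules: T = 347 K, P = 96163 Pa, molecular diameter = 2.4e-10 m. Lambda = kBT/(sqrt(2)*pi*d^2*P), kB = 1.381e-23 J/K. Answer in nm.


Mean free path: lambda = kB*T / (sqrt(2) * pi * d^2 * P)
lambda = 1.381e-23 * 347 / (sqrt(2) * pi * (2.4e-10)^2 * 96163)
lambda = 1.94728e-07 m
lambda = 194.73 nm

194.73


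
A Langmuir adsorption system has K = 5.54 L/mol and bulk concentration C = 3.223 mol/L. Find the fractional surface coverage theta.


Langmuir isotherm: theta = K*C / (1 + K*C)
K*C = 5.54 * 3.223 = 17.85542
theta = 17.85542 / (1 + 17.85542) = 17.85542 / 18.85542
theta = 0.947

0.947


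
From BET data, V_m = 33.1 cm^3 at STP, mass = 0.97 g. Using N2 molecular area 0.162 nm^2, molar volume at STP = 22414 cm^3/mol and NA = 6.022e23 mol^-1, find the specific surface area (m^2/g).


Number of moles in monolayer = V_m / 22414 = 33.1 / 22414 = 0.00147676
Number of molecules = moles * NA = 0.00147676 * 6.022e23
SA = molecules * sigma / mass
SA = (33.1 / 22414) * 6.022e23 * 0.162e-18 / 0.97
SA = 148.5 m^2/g

148.5


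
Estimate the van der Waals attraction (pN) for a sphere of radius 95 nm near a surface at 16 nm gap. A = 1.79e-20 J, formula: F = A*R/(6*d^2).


Convert to SI: R = 95 nm = 9.5e-08 m, d = 16 nm = 1.6e-08 m
F = A * R / (6 * d^2)
F = 1.79e-20 * 9.5e-08 / (6 * (1.6e-08)^2)
F = 1.1071e-12 N = 1.107 pN

1.107


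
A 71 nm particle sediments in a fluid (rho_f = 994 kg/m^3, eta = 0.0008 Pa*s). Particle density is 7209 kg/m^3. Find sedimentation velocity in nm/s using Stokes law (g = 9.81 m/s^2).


Radius R = 71/2 nm = 3.55e-08 m
Density difference = 7209 - 994 = 6215 kg/m^3
v = 2 * R^2 * (rho_p - rho_f) * g / (9 * eta)
v = 2 * (3.55e-08)^2 * 6215 * 9.81 / (9 * 0.0008)
v = 2.13434e-08 m/s = 21.3434 nm/s

21.3434


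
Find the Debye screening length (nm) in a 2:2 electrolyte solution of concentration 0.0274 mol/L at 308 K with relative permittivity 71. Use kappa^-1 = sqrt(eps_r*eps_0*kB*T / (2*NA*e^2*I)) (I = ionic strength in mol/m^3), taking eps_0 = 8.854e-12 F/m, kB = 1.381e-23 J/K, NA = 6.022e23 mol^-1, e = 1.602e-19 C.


Ionic strength I = 0.0274 * 2^2 * 1000 = 109.6 mol/m^3
kappa^-1 = sqrt(71 * 8.854e-12 * 1.381e-23 * 308 / (2 * 6.022e23 * (1.602e-19)^2 * 109.6))
kappa^-1 = 0.888 nm

0.888


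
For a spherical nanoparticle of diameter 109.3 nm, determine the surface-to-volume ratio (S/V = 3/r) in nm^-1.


Radius r = 109.3/2 = 54.65 nm
S/V = 3 / r = 3 / 54.65
S/V = 0.0549 nm^-1

0.0549


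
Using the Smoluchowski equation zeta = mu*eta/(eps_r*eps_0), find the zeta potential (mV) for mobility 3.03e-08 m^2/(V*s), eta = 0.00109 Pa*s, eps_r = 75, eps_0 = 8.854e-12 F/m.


Smoluchowski equation: zeta = mu * eta / (eps_r * eps_0)
zeta = 3.03e-08 * 0.00109 / (75 * 8.854e-12)
zeta = 0.049736 V = 49.74 mV

49.74


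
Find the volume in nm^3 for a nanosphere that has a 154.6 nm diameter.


Radius r = 154.6/2 = 77.3 nm
Volume V = (4/3) * pi * r^3
V = (4/3) * pi * (77.3)^3
V = 1934759.96 nm^3

1934759.96


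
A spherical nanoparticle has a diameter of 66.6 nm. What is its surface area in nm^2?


Radius r = 66.6/2 = 33.3 nm
Surface area SA = 4 * pi * r^2
SA = 4 * pi * (33.3)^2
SA = 13934.72 nm^2

13934.72


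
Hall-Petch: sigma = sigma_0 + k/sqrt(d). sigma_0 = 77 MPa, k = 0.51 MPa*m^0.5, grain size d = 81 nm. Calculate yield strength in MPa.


d = 81 nm = 8.1e-08 m
sqrt(d) = 0.000284605
Hall-Petch contribution = k / sqrt(d) = 0.51 / 0.000284605 = 1792.0 MPa
sigma = sigma_0 + k/sqrt(d) = 77 + 1792.0 = 1869.0 MPa

1869.0


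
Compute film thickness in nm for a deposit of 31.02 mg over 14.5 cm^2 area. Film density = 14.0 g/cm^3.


Convert: m = 31.02 mg = 3.1020e-05 kg, A = 14.5 cm^2 = 1.4500e-03 m^2, rho = 14.0 g/cm^3 = 14000 kg/m^3
t = m / (A * rho)
t = 3.1020e-05 / (1.4500e-03 * 14000)
t = 1.5281e-06 m = 1528.1 nm

1528.1


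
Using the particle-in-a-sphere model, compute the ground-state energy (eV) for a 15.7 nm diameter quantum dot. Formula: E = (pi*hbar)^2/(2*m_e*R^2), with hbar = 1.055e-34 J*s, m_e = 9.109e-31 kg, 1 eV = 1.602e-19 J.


Radius R = 15.7/2 = 7.85 nm = 7.85e-09 m
E = (pi * 1.055e-34)^2 / (2 * 9.109e-31 * (7.85e-09)^2)
E(J) = 9.78509e-22
E = E(J) / 1.602e-19 = 0.0061 eV

0.0061


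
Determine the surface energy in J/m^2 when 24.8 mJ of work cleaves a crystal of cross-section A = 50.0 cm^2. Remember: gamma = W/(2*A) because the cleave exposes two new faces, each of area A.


Convert: A = 50.0 cm^2 = 0.005 m^2, W = 24.8 mJ = 0.0248 J
Cleaving exposes two faces of area A, so total new surface = 2*A and gamma = W / (2*A)
gamma = 0.0248 / (2 * 0.005)
gamma = 2.48 J/m^2

2.48


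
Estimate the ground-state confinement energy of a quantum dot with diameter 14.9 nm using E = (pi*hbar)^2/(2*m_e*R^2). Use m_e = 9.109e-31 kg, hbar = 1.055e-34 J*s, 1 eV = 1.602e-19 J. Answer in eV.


Radius R = 14.9/2 = 7.45 nm = 7.45e-09 m
E = (pi * 1.055e-34)^2 / (2 * 9.109e-31 * (7.45e-09)^2)
E(J) = 1.0864e-21
E = E(J) / 1.602e-19 = 0.0068 eV

0.0068


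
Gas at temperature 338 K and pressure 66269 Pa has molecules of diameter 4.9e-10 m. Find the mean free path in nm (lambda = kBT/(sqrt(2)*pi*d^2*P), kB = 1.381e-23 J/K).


Mean free path: lambda = kB*T / (sqrt(2) * pi * d^2 * P)
lambda = 1.381e-23 * 338 / (sqrt(2) * pi * (4.9e-10)^2 * 66269)
lambda = 6.60302e-08 m
lambda = 66.03 nm

66.03


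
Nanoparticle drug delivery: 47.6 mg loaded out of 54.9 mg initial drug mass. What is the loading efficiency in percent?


Drug loading efficiency = (drug loaded / drug initial) * 100
DLE = 47.6 / 54.9 * 100
DLE = 0.867 * 100
DLE = 86.7%

86.7


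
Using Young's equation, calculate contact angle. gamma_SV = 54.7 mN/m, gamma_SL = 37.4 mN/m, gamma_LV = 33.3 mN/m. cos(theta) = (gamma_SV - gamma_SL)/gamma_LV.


cos(theta) = (gamma_SV - gamma_SL) / gamma_LV
cos(theta) = (54.7 - 37.4) / 33.3
cos(theta) = 0.51952
theta = arccos(0.51952) = 58.7 degrees

58.7


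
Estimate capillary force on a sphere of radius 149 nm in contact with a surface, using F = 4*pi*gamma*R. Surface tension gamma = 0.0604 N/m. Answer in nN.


Convert radius: R = 149 nm = 1.49e-07 m
F = 4 * pi * gamma * R
F = 4 * pi * 0.0604 * 1.49e-07
F = 1.13092e-07 N = 113.0923 nN

113.0923


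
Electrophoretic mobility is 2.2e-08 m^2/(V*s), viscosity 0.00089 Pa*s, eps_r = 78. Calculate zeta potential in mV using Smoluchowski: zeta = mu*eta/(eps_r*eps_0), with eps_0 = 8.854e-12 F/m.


Smoluchowski equation: zeta = mu * eta / (eps_r * eps_0)
zeta = 2.2e-08 * 0.00089 / (78 * 8.854e-12)
zeta = 0.028352 V = 28.35 mV

28.35


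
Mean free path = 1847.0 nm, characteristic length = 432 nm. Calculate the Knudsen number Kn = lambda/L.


Knudsen number Kn = lambda / L
Kn = 1847.0 / 432
Kn = 4.2755

4.2755


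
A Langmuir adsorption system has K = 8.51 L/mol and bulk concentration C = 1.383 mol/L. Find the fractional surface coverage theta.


Langmuir isotherm: theta = K*C / (1 + K*C)
K*C = 8.51 * 1.383 = 11.76933
theta = 11.76933 / (1 + 11.76933) = 11.76933 / 12.76933
theta = 0.9217

0.9217


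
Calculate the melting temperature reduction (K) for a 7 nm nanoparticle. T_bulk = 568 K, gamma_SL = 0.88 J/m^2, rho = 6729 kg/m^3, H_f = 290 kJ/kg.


Radius R = 7/2 = 3.5 nm = 3.5e-09 m
Convert H_f = 290 kJ/kg = 290000 J/kg
dT = 2 * gamma_SL * T_bulk / (rho * H_f * R)
dT = 2 * 0.88 * 568 / (6729 * 290000 * 3.5e-09)
dT = 146.4 K

146.4


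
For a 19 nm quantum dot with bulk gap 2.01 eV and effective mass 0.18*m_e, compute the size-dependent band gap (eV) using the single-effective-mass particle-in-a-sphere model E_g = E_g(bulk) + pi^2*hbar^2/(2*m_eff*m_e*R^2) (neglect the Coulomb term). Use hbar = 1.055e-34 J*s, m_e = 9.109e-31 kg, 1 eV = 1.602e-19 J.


Radius R = 19/2 nm = 9.5e-09 m
Confinement energy dE = pi^2 * hbar^2 / (2 * m_eff * m_e * R^2)
dE = pi^2 * (1.055e-34)^2 / (2 * 0.18 * 9.109e-31 * (9.5e-09)^2) J, divided by 1.602e-19 J/eV
dE = 0.0232 eV
Total band gap = E_g(bulk) + dE = 2.01 + 0.0232 = 2.0332 eV

2.0332


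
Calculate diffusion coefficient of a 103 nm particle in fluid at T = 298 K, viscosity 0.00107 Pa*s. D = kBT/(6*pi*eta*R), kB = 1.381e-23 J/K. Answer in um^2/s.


Radius R = 103/2 = 51.5 nm = 5.15e-08 m
D = kB*T / (6*pi*eta*R)
D = 1.381e-23 * 298 / (6 * pi * 0.00107 * 5.15e-08)
D = 3.96203e-12 m^2/s = 3.962 um^2/s

3.962


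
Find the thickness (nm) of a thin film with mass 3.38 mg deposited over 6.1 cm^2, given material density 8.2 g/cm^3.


Convert: m = 3.38 mg = 3.3800e-06 kg, A = 6.1 cm^2 = 6.1000e-04 m^2, rho = 8.2 g/cm^3 = 8200 kg/m^3
t = m / (A * rho)
t = 3.3800e-06 / (6.1000e-04 * 8200)
t = 6.7573e-07 m = 675.7 nm

675.7


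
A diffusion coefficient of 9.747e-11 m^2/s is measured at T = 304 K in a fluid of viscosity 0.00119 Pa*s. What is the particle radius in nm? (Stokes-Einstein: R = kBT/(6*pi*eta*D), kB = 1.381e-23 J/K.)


Stokes-Einstein: R = kB*T / (6*pi*eta*D)
R = 1.381e-23 * 304 / (6 * pi * 0.00119 * 9.747e-11)
R = 1.92021e-09 m = 1.92 nm

1.92


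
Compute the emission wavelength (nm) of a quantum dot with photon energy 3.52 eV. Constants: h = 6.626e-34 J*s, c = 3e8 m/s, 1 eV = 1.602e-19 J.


Convert energy: E = 3.52 eV = 3.52 * 1.602e-19 = 5.63904e-19 J
lambda = h*c / E = 6.626e-34 * 3e8 / 5.63904e-19
lambda = 3.52507e-07 m = 352.5 nm

352.5


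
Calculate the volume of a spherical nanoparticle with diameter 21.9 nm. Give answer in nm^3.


Radius r = 21.9/2 = 10.95 nm
Volume V = (4/3) * pi * r^3
V = (4/3) * pi * (10.95)^3
V = 5499.6 nm^3

5499.6


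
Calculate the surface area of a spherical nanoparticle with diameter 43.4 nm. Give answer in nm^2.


Radius r = 43.4/2 = 21.7 nm
Surface area SA = 4 * pi * r^2
SA = 4 * pi * (21.7)^2
SA = 5917.38 nm^2

5917.38


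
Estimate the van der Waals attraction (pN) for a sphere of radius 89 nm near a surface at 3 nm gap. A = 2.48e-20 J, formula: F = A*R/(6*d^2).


Convert to SI: R = 89 nm = 8.9e-08 m, d = 3 nm = 3e-09 m
F = A * R / (6 * d^2)
F = 2.48e-20 * 8.9e-08 / (6 * (3e-09)^2)
F = 4.08741e-11 N = 40.874 pN

40.874


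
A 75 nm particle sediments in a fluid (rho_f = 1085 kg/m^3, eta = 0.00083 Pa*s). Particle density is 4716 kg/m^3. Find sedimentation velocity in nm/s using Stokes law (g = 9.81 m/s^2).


Radius R = 75/2 nm = 3.75e-08 m
Density difference = 4716 - 1085 = 3631 kg/m^3
v = 2 * R^2 * (rho_p - rho_f) * g / (9 * eta)
v = 2 * (3.75e-08)^2 * 3631 * 9.81 / (9 * 0.00083)
v = 1.34112e-08 m/s = 13.4112 nm/s

13.4112


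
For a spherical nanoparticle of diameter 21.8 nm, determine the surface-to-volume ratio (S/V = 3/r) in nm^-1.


Radius r = 21.8/2 = 10.9 nm
S/V = 3 / r = 3 / 10.9
S/V = 0.2752 nm^-1

0.2752


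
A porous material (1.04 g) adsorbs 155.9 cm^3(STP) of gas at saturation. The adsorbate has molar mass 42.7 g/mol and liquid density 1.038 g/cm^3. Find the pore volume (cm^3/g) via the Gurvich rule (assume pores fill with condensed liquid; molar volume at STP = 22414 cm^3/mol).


Moles adsorbed n = V_ads / 22414 = 155.9 / 22414 = 6.955474e-03 mol
Liquid volume V_liq = n * M / rho_liq = 6.955474e-03 * 42.7 / 1.038 = 0.28613 cm^3
Specific pore volume V_pore = V_liq / m_sample = 0.28613 / 1.04
V_pore = 0.2751 cm^3/g

0.2751


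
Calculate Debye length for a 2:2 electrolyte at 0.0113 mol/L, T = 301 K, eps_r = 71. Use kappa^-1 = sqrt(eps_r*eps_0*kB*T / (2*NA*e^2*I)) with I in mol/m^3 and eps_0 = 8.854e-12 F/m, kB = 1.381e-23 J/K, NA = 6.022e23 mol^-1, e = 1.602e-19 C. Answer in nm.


Ionic strength I = 0.0113 * 2^2 * 1000 = 45.2 mol/m^3
kappa^-1 = sqrt(71 * 8.854e-12 * 1.381e-23 * 301 / (2 * 6.022e23 * (1.602e-19)^2 * 45.2))
kappa^-1 = 1.368 nm

1.368


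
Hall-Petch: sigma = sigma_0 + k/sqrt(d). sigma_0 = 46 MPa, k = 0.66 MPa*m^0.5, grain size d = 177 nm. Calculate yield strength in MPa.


d = 177 nm = 1.77e-07 m
sqrt(d) = 0.0004207137
Hall-Petch contribution = k / sqrt(d) = 0.66 / 0.0004207137 = 1568.8 MPa
sigma = sigma_0 + k/sqrt(d) = 46 + 1568.8 = 1614.8 MPa

1614.8


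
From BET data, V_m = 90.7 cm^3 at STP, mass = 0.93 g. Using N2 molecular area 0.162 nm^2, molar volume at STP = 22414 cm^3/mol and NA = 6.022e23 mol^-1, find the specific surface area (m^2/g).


Number of moles in monolayer = V_m / 22414 = 90.7 / 22414 = 0.00404658
Number of molecules = moles * NA = 0.00404658 * 6.022e23
SA = molecules * sigma / mass
SA = (90.7 / 22414) * 6.022e23 * 0.162e-18 / 0.93
SA = 424.5 m^2/g

424.5


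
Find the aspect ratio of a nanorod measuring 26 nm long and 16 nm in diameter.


Aspect ratio AR = length / diameter
AR = 26 / 16
AR = 1.62

1.62


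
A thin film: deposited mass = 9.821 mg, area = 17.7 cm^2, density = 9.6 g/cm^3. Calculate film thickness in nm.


Convert: m = 9.821 mg = 9.8210e-06 kg, A = 17.7 cm^2 = 1.7700e-03 m^2, rho = 9.6 g/cm^3 = 9600 kg/m^3
t = m / (A * rho)
t = 9.8210e-06 / (1.7700e-03 * 9600)
t = 5.7798e-07 m = 578.0 nm

578.0


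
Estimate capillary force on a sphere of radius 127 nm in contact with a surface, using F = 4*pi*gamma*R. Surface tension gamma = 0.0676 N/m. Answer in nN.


Convert radius: R = 127 nm = 1.27e-07 m
F = 4 * pi * gamma * R
F = 4 * pi * 0.0676 * 1.27e-07
F = 1.07885e-07 N = 107.8848 nN

107.8848


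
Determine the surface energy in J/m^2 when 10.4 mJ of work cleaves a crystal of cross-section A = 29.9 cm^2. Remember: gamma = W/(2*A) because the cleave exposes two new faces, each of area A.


Convert: A = 29.9 cm^2 = 0.00299 m^2, W = 10.4 mJ = 0.0104 J
Cleaving exposes two faces of area A, so total new surface = 2*A and gamma = W / (2*A)
gamma = 0.0104 / (2 * 0.00299)
gamma = 1.739 J/m^2

1.739


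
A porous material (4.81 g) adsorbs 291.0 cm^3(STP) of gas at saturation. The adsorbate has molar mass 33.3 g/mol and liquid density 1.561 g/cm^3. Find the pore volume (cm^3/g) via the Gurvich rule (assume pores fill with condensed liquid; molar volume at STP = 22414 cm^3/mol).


Moles adsorbed n = V_ads / 22414 = 291.0 / 22414 = 1.298296e-02 mol
Liquid volume V_liq = n * M / rho_liq = 1.298296e-02 * 33.3 / 1.561 = 0.27696 cm^3
Specific pore volume V_pore = V_liq / m_sample = 0.27696 / 4.81
V_pore = 0.0576 cm^3/g

0.0576


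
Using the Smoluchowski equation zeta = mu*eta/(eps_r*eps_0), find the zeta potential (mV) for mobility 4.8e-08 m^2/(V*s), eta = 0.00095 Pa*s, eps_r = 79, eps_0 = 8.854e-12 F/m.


Smoluchowski equation: zeta = mu * eta / (eps_r * eps_0)
zeta = 4.8e-08 * 0.00095 / (79 * 8.854e-12)
zeta = 0.065193 V = 65.19 mV

65.19


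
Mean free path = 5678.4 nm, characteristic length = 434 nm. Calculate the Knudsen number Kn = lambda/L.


Knudsen number Kn = lambda / L
Kn = 5678.4 / 434
Kn = 13.0839

13.0839


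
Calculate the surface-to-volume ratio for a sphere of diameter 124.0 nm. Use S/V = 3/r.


Radius r = 124.0/2 = 62 nm
S/V = 3 / r = 3 / 62
S/V = 0.0484 nm^-1

0.0484


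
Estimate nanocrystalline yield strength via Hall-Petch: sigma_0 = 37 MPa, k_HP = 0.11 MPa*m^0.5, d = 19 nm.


d = 19 nm = 1.9e-08 m
sqrt(d) = 0.0001378405
Hall-Petch contribution = k / sqrt(d) = 0.11 / 0.0001378405 = 798.0 MPa
sigma = sigma_0 + k/sqrt(d) = 37 + 798.0 = 835.0 MPa

835.0


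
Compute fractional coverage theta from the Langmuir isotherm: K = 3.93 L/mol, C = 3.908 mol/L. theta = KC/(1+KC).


Langmuir isotherm: theta = K*C / (1 + K*C)
K*C = 3.93 * 3.908 = 15.35844
theta = 15.35844 / (1 + 15.35844) = 15.35844 / 16.35844
theta = 0.9389

0.9389


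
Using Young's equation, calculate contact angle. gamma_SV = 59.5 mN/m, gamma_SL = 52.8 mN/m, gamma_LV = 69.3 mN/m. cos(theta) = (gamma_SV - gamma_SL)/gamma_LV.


cos(theta) = (gamma_SV - gamma_SL) / gamma_LV
cos(theta) = (59.5 - 52.8) / 69.3
cos(theta) = 0.096681
theta = arccos(0.096681) = 84.45 degrees

84.45


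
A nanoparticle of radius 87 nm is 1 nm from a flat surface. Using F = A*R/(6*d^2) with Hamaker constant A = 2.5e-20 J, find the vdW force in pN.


Convert to SI: R = 87 nm = 8.7e-08 m, d = 1 nm = 1e-09 m
F = A * R / (6 * d^2)
F = 2.5e-20 * 8.7e-08 / (6 * (1e-09)^2)
F = 3.625e-10 N = 362.5 pN

362.5


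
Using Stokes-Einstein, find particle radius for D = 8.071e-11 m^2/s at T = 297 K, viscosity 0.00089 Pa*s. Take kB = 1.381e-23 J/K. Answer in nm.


Stokes-Einstein: R = kB*T / (6*pi*eta*D)
R = 1.381e-23 * 297 / (6 * pi * 0.00089 * 8.071e-11)
R = 3.02923e-09 m = 3.03 nm

3.03


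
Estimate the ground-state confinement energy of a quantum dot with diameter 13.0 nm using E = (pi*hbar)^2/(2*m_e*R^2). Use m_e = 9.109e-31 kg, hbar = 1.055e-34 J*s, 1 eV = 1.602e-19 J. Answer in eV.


Radius R = 13.0/2 = 6.5 nm = 6.5e-09 m
E = (pi * 1.055e-34)^2 / (2 * 9.109e-31 * (6.5e-09)^2)
E(J) = 1.42718e-21
E = E(J) / 1.602e-19 = 0.0089 eV

0.0089


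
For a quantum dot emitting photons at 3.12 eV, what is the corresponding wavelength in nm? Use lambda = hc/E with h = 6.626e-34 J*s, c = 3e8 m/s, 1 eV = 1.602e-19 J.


Convert energy: E = 3.12 eV = 3.12 * 1.602e-19 = 4.99824e-19 J
lambda = h*c / E = 6.626e-34 * 3e8 / 4.99824e-19
lambda = 3.977e-07 m = 397.7 nm

397.7


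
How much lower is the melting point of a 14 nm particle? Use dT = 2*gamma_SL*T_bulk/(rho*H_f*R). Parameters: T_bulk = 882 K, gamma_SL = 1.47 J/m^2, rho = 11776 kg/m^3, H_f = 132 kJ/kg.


Radius R = 14/2 = 7 nm = 7e-09 m
Convert H_f = 132 kJ/kg = 132000 J/kg
dT = 2 * gamma_SL * T_bulk / (rho * H_f * R)
dT = 2 * 1.47 * 882 / (11776 * 132000 * 7e-09)
dT = 238.3 K

238.3


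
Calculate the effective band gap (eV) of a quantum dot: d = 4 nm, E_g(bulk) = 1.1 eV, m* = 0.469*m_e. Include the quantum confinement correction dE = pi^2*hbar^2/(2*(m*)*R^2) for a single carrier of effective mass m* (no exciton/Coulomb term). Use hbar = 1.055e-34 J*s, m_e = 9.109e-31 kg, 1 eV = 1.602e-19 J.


Radius R = 4/2 nm = 2e-09 m
Confinement energy dE = pi^2 * hbar^2 / (2 * m_eff * m_e * R^2)
dE = pi^2 * (1.055e-34)^2 / (2 * 0.469 * 9.109e-31 * (2e-09)^2) J, divided by 1.602e-19 J/eV
dE = 0.2006 eV
Total band gap = E_g(bulk) + dE = 1.1 + 0.2006 = 1.3006 eV

1.3006


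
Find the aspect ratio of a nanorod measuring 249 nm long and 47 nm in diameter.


Aspect ratio AR = length / diameter
AR = 249 / 47
AR = 5.3

5.3


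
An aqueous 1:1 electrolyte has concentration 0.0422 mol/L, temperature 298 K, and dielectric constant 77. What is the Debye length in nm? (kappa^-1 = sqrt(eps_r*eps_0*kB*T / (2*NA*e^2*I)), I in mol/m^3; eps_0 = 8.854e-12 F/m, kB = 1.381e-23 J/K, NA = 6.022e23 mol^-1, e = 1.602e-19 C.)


Ionic strength I = 0.0422 * 1^2 * 1000 = 42.2 mol/m^3
kappa^-1 = sqrt(77 * 8.854e-12 * 1.381e-23 * 298 / (2 * 6.022e23 * (1.602e-19)^2 * 42.2))
kappa^-1 = 1.467 nm

1.467


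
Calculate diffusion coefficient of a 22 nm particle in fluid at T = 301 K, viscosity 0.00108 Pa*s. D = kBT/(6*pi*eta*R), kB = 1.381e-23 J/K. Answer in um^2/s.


Radius R = 22/2 = 11 nm = 1.1e-08 m
D = kB*T / (6*pi*eta*R)
D = 1.381e-23 * 301 / (6 * pi * 0.00108 * 1.1e-08)
D = 1.85628e-11 m^2/s = 18.563 um^2/s

18.563


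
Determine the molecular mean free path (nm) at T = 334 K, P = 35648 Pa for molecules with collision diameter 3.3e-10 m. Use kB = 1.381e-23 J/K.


Mean free path: lambda = kB*T / (sqrt(2) * pi * d^2 * P)
lambda = 1.381e-23 * 334 / (sqrt(2) * pi * (3.3e-10)^2 * 35648)
lambda = 2.67431e-07 m
lambda = 267.43 nm

267.43


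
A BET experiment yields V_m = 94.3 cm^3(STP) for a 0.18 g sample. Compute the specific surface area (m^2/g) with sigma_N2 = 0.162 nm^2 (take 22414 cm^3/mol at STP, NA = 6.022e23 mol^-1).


Number of moles in monolayer = V_m / 22414 = 94.3 / 22414 = 0.00420719
Number of molecules = moles * NA = 0.00420719 * 6.022e23
SA = molecules * sigma / mass
SA = (94.3 / 22414) * 6.022e23 * 0.162e-18 / 0.18
SA = 2280.2 m^2/g

2280.2


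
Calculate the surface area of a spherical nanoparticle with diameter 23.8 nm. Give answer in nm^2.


Radius r = 23.8/2 = 11.9 nm
Surface area SA = 4 * pi * r^2
SA = 4 * pi * (11.9)^2
SA = 1779.52 nm^2

1779.52


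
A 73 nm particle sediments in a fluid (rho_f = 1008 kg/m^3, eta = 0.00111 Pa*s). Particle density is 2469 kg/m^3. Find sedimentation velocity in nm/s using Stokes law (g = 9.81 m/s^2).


Radius R = 73/2 nm = 3.65e-08 m
Density difference = 2469 - 1008 = 1461 kg/m^3
v = 2 * R^2 * (rho_p - rho_f) * g / (9 * eta)
v = 2 * (3.65e-08)^2 * 1461 * 9.81 / (9 * 0.00111)
v = 3.82269e-09 m/s = 3.8227 nm/s

3.8227


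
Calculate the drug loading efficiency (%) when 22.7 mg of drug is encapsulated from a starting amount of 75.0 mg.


Drug loading efficiency = (drug loaded / drug initial) * 100
DLE = 22.7 / 75.0 * 100
DLE = 0.3027 * 100
DLE = 30.27%

30.27


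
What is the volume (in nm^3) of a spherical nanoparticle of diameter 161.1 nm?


Radius r = 161.1/2 = 80.55 nm
Volume V = (4/3) * pi * r^3
V = (4/3) * pi * (80.55)^3
V = 2189199.01 nm^3

2189199.01


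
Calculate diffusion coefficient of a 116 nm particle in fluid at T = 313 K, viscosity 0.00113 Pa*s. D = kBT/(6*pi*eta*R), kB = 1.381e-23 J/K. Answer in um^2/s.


Radius R = 116/2 = 58 nm = 5.8e-08 m
D = kB*T / (6*pi*eta*R)
D = 1.381e-23 * 313 / (6 * pi * 0.00113 * 5.8e-08)
D = 3.49889e-12 m^2/s = 3.499 um^2/s

3.499


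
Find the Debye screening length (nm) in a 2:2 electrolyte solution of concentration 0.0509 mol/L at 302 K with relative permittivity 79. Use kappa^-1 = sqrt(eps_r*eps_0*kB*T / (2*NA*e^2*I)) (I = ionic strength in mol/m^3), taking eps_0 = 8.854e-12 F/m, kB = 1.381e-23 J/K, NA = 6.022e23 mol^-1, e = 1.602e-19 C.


Ionic strength I = 0.0509 * 2^2 * 1000 = 203.6 mol/m^3
kappa^-1 = sqrt(79 * 8.854e-12 * 1.381e-23 * 302 / (2 * 6.022e23 * (1.602e-19)^2 * 203.6))
kappa^-1 = 0.681 nm

0.681


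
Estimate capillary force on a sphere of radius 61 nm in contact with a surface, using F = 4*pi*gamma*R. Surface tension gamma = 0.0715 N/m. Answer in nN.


Convert radius: R = 61 nm = 6.1e-08 m
F = 4 * pi * gamma * R
F = 4 * pi * 0.0715 * 6.1e-08
F = 5.48082e-08 N = 54.8082 nN

54.8082


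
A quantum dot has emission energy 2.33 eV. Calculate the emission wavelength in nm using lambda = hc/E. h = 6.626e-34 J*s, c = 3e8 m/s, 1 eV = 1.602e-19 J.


Convert energy: E = 2.33 eV = 2.33 * 1.602e-19 = 3.73266e-19 J
lambda = h*c / E = 6.626e-34 * 3e8 / 3.73266e-19
lambda = 5.32542e-07 m = 532.5 nm

532.5
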